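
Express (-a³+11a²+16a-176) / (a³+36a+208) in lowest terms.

Repeated division with remainder:
  -a³+11a²+16a-176 = (-1)(a³+36a+208) + (11a²+52a+32)
  a³+36a+208 = ((1/11)a-52/121)(11a²+52a+32) + ((6708/121)a+26832/121)
  11a²+52a+32 = ((1331/6708)a+242/1677)((6708/121)a+26832/121) + (0)
Last nonzero remainder: (6708/121)a+26832/121. Dividing through by 6708/121 gives the monic gcd a+4.
Cancel a+4 from numerator and denominator to get the reduced form.

(-a²+15a-44)/(a²-4a+52)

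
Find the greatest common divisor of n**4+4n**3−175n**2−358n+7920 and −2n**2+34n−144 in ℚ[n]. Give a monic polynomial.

n**2−17n+72

Repeated division with remainder:
  n**4+4n**3−175n**2−358n+7920 = (−(1/2)n**2−(21/2)n−55)(−2n**2+34n−144) + (0)
Last nonzero remainder: −2n**2+34n−144. Dividing through by −2 gives the monic gcd n**2−17n+72.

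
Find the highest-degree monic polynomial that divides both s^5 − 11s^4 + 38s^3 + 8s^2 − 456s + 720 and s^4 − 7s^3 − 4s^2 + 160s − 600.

s^3 − 12s^2 + 56s − 120

Apply the Euclidean algorithm:
  s^5 − 11s^4 + 38s^3 + 8s^2 − 456s + 720 = (s − 4)(s^4 − 7s^3 − 4s^2 + 160s − 600) + (14s^3 − 168s^2 + 784s − 1680)
  s^4 − 7s^3 − 4s^2 + 160s − 600 = ((1/14)s + 5/14)(14s^3 − 168s^2 + 784s − 1680) + (0)
Last nonzero remainder: 14s^3 − 168s^2 + 784s − 1680. Dividing through by 14 gives the monic gcd s^3 − 12s^2 + 56s − 120.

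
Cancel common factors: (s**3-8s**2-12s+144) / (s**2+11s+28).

(s**2-12s+36)/(s+7)

By polynomial division,
  s**3-8s**2-12s+144 = (s-19)(s**2+11s+28) + (169s+676)
  s**2+11s+28 = ((1/169)s+7/169)(169s+676) + (0)
Last nonzero remainder: 169s+676. Dividing through by 169 gives the monic gcd s+4.
Cancel s+4 from numerator and denominator to get the reduced form.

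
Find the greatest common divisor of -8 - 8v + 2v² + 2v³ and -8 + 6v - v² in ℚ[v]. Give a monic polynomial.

By polynomial division,
  2v³ + 2v² - 8v - 8 = (-2v - 14)(-v² + 6v - 8) + (60v - 120)
  -v² + 6v - 8 = (-(1/60)v + 1/15)(60v - 120) + (0)
Last nonzero remainder: 60v - 120. Dividing through by 60 gives the monic gcd v - 2.

-2 + v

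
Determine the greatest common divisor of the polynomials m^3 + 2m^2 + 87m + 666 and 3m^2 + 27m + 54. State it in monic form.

m + 6

Apply the Euclidean algorithm:
  m^3 + 2m^2 + 87m + 666 = ((1/3)m - 7/3)(3m^2 + 27m + 54) + (132m + 792)
  3m^2 + 27m + 54 = ((1/44)m + 3/44)(132m + 792) + (0)
Last nonzero remainder: 132m + 792. Dividing through by 132 gives the monic gcd m + 6.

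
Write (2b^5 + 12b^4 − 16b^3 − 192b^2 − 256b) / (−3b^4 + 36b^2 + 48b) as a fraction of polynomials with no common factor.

(−2b^2 − 16b − 32)/(3b + 6)

Euclidean algorithm in ℚ[b]:
  2b^5 + 12b^4 − 16b^3 − 192b^2 − 256b = (−(2/3)b − 4)(−3b^4 + 36b^2 + 48b) + (8b^3 − 16b^2 − 64b)
  −3b^4 + 36b^2 + 48b = (−(3/8)b − 3/4)(8b^3 − 16b^2 − 64b) + (0)
Last nonzero remainder: 8b^3 − 16b^2 − 64b. Dividing through by 8 gives the monic gcd b^3 − 2b^2 − 8b.
Cancel b^3 − 2b^2 − 8b from numerator and denominator to get the reduced form.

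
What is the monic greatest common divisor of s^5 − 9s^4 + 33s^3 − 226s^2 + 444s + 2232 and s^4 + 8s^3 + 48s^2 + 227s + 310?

s^3 + 3s^2 + 33s + 62

Repeated division with remainder:
  s^5 − 9s^4 + 33s^3 − 226s^2 + 444s + 2232 = (s − 17)(s^4 + 8s^3 + 48s^2 + 227s + 310) + (121s^3 + 363s^2 + 3993s + 7502)
  s^4 + 8s^3 + 48s^2 + 227s + 310 = ((1/121)s + 5/121)(121s^3 + 363s^2 + 3993s + 7502) + (0)
Last nonzero remainder: 121s^3 + 363s^2 + 3993s + 7502. Dividing through by 121 gives the monic gcd s^3 + 3s^2 + 33s + 62.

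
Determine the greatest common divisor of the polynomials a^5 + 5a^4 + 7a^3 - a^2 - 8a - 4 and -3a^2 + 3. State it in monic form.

Apply the Euclidean algorithm:
  a^5 + 5a^4 + 7a^3 - a^2 - 8a - 4 = (-(1/3)a^3 - (5/3)a^2 - (8/3)a - 4/3)(-3a^2 + 3) + (0)
Last nonzero remainder: -3a^2 + 3. Dividing through by -3 gives the monic gcd a^2 - 1.

a^2 - 1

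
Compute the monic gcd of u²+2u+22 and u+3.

1

By polynomial division,
  u²+2u+22 = (u-1)(u+3) + (25)
  u+3 = ((1/25)u+3/25)(25) + (0)
The last nonzero remainder is the constant 25, so the polynomials are coprime and gcd = 1.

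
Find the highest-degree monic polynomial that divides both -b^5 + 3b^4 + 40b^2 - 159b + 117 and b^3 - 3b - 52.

b^2 + 4b + 13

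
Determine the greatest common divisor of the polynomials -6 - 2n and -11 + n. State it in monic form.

Repeated division with remainder:
  -2n - 6 = (-2)(n - 11) + (-28)
  n - 11 = (-(1/28)n + 11/28)(-28) + (0)
The last nonzero remainder is the constant -28, so the polynomials are coprime and gcd = 1.

1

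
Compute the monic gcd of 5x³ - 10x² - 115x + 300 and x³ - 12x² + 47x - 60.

Apply the Euclidean algorithm:
  5x³ - 10x² - 115x + 300 = (5)(x³ - 12x² + 47x - 60) + (50x² - 350x + 600)
  x³ - 12x² + 47x - 60 = ((1/50)x - 1/10)(50x² - 350x + 600) + (0)
Last nonzero remainder: 50x² - 350x + 600. Dividing through by 50 gives the monic gcd x² - 7x + 12.

x² - 7x + 12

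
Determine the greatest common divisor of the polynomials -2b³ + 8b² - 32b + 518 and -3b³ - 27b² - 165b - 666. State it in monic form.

Euclidean algorithm in ℚ[b]:
  -2b³ + 8b² - 32b + 518 = (2/3)(-3b³ - 27b² - 165b - 666) + (26b² + 78b + 962)
  -3b³ - 27b² - 165b - 666 = (-(3/26)b - 9/13)(26b² + 78b + 962) + (0)
Last nonzero remainder: 26b² + 78b + 962. Dividing through by 26 gives the monic gcd b² + 3b + 37.

b² + 3b + 37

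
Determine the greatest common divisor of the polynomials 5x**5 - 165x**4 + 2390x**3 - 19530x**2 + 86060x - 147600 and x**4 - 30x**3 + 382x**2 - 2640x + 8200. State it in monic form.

x**3 - 20x**2 + 182x - 820

Euclidean algorithm in ℚ[x]:
  5x**5 - 165x**4 + 2390x**3 - 19530x**2 + 86060x - 147600 = (5x - 15)(x**4 - 30x**3 + 382x**2 - 2640x + 8200) + (30x**3 - 600x**2 + 5460x - 24600)
  x**4 - 30x**3 + 382x**2 - 2640x + 8200 = ((1/30)x - 1/3)(30x**3 - 600x**2 + 5460x - 24600) + (0)
Last nonzero remainder: 30x**3 - 600x**2 + 5460x - 24600. Dividing through by 30 gives the monic gcd x**3 - 20x**2 + 182x - 820.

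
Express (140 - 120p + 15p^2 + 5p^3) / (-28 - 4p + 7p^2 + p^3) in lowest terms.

Repeated division with remainder:
  5p^3 + 15p^2 - 120p + 140 = (5)(p^3 + 7p^2 - 4p - 28) + (-20p^2 - 100p + 280)
  p^3 + 7p^2 - 4p - 28 = (-(1/20)p - 1/10)(-20p^2 - 100p + 280) + (0)
Last nonzero remainder: -20p^2 - 100p + 280. Dividing through by -20 gives the monic gcd p^2 + 5p - 14.
Cancel p^2 + 5p - 14 from numerator and denominator to get the reduced form.

(-10 + 5p)/(2 + p)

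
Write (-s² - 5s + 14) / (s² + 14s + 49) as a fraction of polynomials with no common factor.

Repeated division with remainder:
  -s² - 5s + 14 = (-1)(s² + 14s + 49) + (9s + 63)
  s² + 14s + 49 = ((1/9)s + 7/9)(9s + 63) + (0)
Last nonzero remainder: 9s + 63. Dividing through by 9 gives the monic gcd s + 7.
Cancel s + 7 from numerator and denominator to get the reduced form.

(-s + 2)/(s + 7)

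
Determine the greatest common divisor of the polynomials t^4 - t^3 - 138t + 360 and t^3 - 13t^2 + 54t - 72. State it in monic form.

t^2 - 7t + 12

Euclidean algorithm in ℚ[t]:
  t^4 - t^3 - 138t + 360 = (t + 12)(t^3 - 13t^2 + 54t - 72) + (102t^2 - 714t + 1224)
  t^3 - 13t^2 + 54t - 72 = ((1/102)t - 1/17)(102t^2 - 714t + 1224) + (0)
Last nonzero remainder: 102t^2 - 714t + 1224. Dividing through by 102 gives the monic gcd t^2 - 7t + 12.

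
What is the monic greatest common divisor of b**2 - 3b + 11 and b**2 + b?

Euclidean algorithm in ℚ[b]:
  b**2 - 3b + 11 = (b**2 + b) + (-4b + 11)
  b**2 + b = (-(1/4)b - 15/16)(-4b + 11) + (165/16)
  -4b + 11 = (-(64/165)b + 16/15)(165/16) + (0)
The last nonzero remainder is the constant 165/16, so the polynomials are coprime and gcd = 1.

1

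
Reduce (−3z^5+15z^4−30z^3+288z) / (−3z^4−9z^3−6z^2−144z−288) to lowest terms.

By polynomial division,
  −3z^5+15z^4−30z^3+288z = (z−8)(−3z^4−9z^3−6z^2−144z−288) + (−96z^3+96z^2−576z−2304)
  −3z^4−9z^3−6z^2−144z−288 = ((1/32)z+1/8)(−96z^3+96z^2−576z−2304) + (0)
Last nonzero remainder: −96z^3+96z^2−576z−2304. Dividing through by −96 gives the monic gcd z^3−z^2+6z+24.
Cancel z^3−z^2+6z+24 from numerator and denominator to get the reduced form.

(z^2−4z)/(z+4)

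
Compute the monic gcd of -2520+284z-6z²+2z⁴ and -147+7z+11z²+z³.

7+z

By polynomial division,
  2z⁴-6z²+284z-2520 = (2z-22)(z³+11z²+7z-147) + (222z²+732z-5754)
  z³+11z²+7z-147 = ((1/222)z+95/2738)(222z²+732z-5754) + ((10296/1369)z+72072/1369)
  222z²+732z-5754 = ((50653/1716)z-187553/1716)((10296/1369)z+72072/1369) + (0)
Last nonzero remainder: (10296/1369)z+72072/1369. Dividing through by 10296/1369 gives the monic gcd z+7.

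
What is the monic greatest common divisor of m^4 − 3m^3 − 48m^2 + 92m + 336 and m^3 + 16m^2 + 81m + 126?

m + 6

Euclidean algorithm in ℚ[m]:
  m^4 − 3m^3 − 48m^2 + 92m + 336 = (m − 19)(m^3 + 16m^2 + 81m + 126) + (175m^2 + 1505m + 2730)
  m^3 + 16m^2 + 81m + 126 = ((1/175)m + 37/875)(175m^2 + 1505m + 2730) + ((44/25)m + 264/25)
  175m^2 + 1505m + 2730 = ((4375/44)m + 11375/44)((44/25)m + 264/25) + (0)
Last nonzero remainder: (44/25)m + 264/25. Dividing through by 44/25 gives the monic gcd m + 6.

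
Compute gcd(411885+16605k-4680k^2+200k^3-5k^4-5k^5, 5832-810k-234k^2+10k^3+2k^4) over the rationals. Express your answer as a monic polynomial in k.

Repeated division with remainder:
  -5k^5-5k^4+200k^3-4680k^2+16605k+411885 = (-(5/2)k+10)(2k^4+10k^3-234k^2-810k+5832) + (-485k^3-4365k^2+39285k+353565)
  2k^4+10k^3-234k^2-810k+5832 = (-(2/485)k+8/485)(-485k^3-4365k^2+39285k+353565) + (0)
Last nonzero remainder: -485k^3-4365k^2+39285k+353565. Dividing through by -485 gives the monic gcd k^3+9k^2-81k-729.

-729-81k+9k^2+k^3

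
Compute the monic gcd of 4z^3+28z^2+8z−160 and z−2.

By polynomial division,
  4z^3+28z^2+8z−160 = (4z^2+36z+80)(z−2) + (0)
The last nonzero remainder z−2 is already monic.

z−2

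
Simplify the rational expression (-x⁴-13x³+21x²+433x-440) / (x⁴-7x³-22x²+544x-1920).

(-x²-10x+11)/(x²-10x+48)

Euclidean algorithm in ℚ[x]:
  -x⁴-13x³+21x²+433x-440 = (-1)(x⁴-7x³-22x²+544x-1920) + (-20x³-x²+977x-2360)
  x⁴-7x³-22x²+544x-1920 = (-(1/20)x+141/400)(-20x³-x²+977x-2360) + ((10881/400)x²+(32643/400)x-10881/10)
  -20x³-x²+977x-2360 = (-(8000/10881)x+23600/10881)((10881/400)x²+(32643/400)x-10881/10) + (0)
Last nonzero remainder: (10881/400)x²+(32643/400)x-10881/10. Dividing through by 10881/400 gives the monic gcd x²+3x-40.
Cancel x²+3x-40 from numerator and denominator to get the reduced form.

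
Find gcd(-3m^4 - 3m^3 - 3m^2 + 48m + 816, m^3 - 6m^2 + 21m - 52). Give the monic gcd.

Apply the Euclidean algorithm:
  -3m^4 - 3m^3 - 3m^2 + 48m + 816 = (-3m - 21)(m^3 - 6m^2 + 21m - 52) + (-66m^2 + 333m - 276)
  m^3 - 6m^2 + 21m - 52 = (-(1/66)m + 7/484)(-66m^2 + 333m - 276) + ((5809/484)m - 5809/121)
  -66m^2 + 333m - 276 = (-(31944/5809)m + 33396/5809)((5809/484)m - 5809/121) + (0)
Last nonzero remainder: (5809/484)m - 5809/121. Dividing through by 5809/484 gives the monic gcd m - 4.

m - 4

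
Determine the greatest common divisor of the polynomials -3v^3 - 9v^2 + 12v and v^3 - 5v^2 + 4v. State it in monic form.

Euclidean algorithm in ℚ[v]:
  -3v^3 - 9v^2 + 12v = (-3)(v^3 - 5v^2 + 4v) + (-24v^2 + 24v)
  v^3 - 5v^2 + 4v = (-(1/24)v + 1/6)(-24v^2 + 24v) + (0)
Last nonzero remainder: -24v^2 + 24v. Dividing through by -24 gives the monic gcd v^2 - v.

v^2 - v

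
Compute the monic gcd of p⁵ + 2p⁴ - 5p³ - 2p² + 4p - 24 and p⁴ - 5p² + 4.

Repeated division with remainder:
  p⁵ + 2p⁴ - 5p³ - 2p² + 4p - 24 = (p + 2)(p⁴ - 5p² + 4) + (8p² - 32)
  p⁴ - 5p² + 4 = ((1/8)p² - 1/8)(8p² - 32) + (0)
Last nonzero remainder: 8p² - 32. Dividing through by 8 gives the monic gcd p² - 4.

p² - 4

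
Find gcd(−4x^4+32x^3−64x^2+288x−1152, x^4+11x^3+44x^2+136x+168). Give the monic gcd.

x^2+2x+12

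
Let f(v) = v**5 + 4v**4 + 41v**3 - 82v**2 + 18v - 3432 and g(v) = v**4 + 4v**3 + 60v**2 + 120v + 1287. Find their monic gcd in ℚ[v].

v**2 + 6v + 39

Apply the Euclidean algorithm:
  v**5 + 4v**4 + 41v**3 - 82v**2 + 18v - 3432 = (v)(v**4 + 4v**3 + 60v**2 + 120v + 1287) + (-19v**3 - 202v**2 - 1269v - 3432)
  v**4 + 4v**3 + 60v**2 + 120v + 1287 = (-(1/19)v + 126/361)(-19v**3 - 202v**2 - 1269v - 3432) + ((23001/361)v**2 + (138006/361)v + 897039/361)
  -19v**3 - 202v**2 - 1269v - 3432 = (-(6859/23001)v - 2888/2091)((23001/361)v**2 + (138006/361)v + 897039/361) + (0)
Last nonzero remainder: (23001/361)v**2 + (138006/361)v + 897039/361. Dividing through by 23001/361 gives the monic gcd v**2 + 6v + 39.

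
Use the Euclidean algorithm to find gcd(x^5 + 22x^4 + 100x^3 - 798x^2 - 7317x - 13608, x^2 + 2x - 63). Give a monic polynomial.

x^2 + 2x - 63

By polynomial division,
  x^5 + 22x^4 + 100x^3 - 798x^2 - 7317x - 13608 = (x^3 + 20x^2 + 123x + 216)(x^2 + 2x - 63) + (0)
The last nonzero remainder x^2 + 2x - 63 is already monic.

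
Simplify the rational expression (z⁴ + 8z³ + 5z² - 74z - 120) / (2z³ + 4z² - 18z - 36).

Apply the Euclidean algorithm:
  z⁴ + 8z³ + 5z² - 74z - 120 = ((1/2)z + 3)(2z³ + 4z² - 18z - 36) + (2z² - 2z - 12)
  2z³ + 4z² - 18z - 36 = (z + 3)(2z² - 2z - 12) + (0)
Last nonzero remainder: 2z² - 2z - 12. Dividing through by 2 gives the monic gcd z² - z - 6.
Cancel z² - z - 6 from numerator and denominator to get the reduced form.

(z² + 9z + 20)/(2z + 6)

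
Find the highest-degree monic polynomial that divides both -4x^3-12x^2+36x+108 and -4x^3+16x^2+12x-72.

x-3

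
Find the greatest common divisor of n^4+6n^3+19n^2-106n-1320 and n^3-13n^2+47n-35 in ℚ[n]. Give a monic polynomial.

Repeated division with remainder:
  n^4+6n^3+19n^2-106n-1320 = (n+19)(n^3-13n^2+47n-35) + (219n^2-964n-655)
  n^3-13n^2+47n-35 = ((1/219)n-1883/47961)(219n^2-964n-655) + ((582400/47961)n-2912000/47961)
  219n^2-964n-655 = ((10503459/582400)n+6282891/582400)((582400/47961)n-2912000/47961) + (0)
Last nonzero remainder: (582400/47961)n-2912000/47961. Dividing through by 582400/47961 gives the monic gcd n-5.

n-5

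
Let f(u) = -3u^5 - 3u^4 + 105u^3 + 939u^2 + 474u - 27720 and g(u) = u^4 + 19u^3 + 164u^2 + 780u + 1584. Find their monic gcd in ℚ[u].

Repeated division with remainder:
  -3u^5 - 3u^4 + 105u^3 + 939u^2 + 474u - 27720 = (-3u + 54)(u^4 + 19u^3 + 164u^2 + 780u + 1584) + (-429u^3 - 5577u^2 - 36894u - 113256)
  u^4 + 19u^3 + 164u^2 + 780u + 1584 = (-(1/429)u - 2/143)(-429u^3 - 5577u^2 - 36894u - 113256) + (0)
Last nonzero remainder: -429u^3 - 5577u^2 - 36894u - 113256. Dividing through by -429 gives the monic gcd u^3 + 13u^2 + 86u + 264.

u^3 + 13u^2 + 86u + 264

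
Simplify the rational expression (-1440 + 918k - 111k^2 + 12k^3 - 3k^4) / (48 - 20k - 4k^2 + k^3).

By polynomial division,
  -3k^4 + 12k^3 - 111k^2 + 918k - 1440 = (-3k)(k^3 - 4k^2 - 20k + 48) + (-171k^2 + 1062k - 1440)
  k^3 - 4k^2 - 20k + 48 = (-(1/171)k - 14/1083)(-171k^2 + 1062k - 1440) + (-(5304/361)k + 10608/361)
  -171k^2 + 1062k - 1440 = ((20577/1768)k - 10830/221)(-(5304/361)k + 10608/361) + (0)
Last nonzero remainder: -(5304/361)k + 10608/361. Dividing through by -5304/361 gives the monic gcd k - 2.
Cancel k - 2 from numerator and denominator to get the reduced form.

(720 - 99k + 6k^2 - 3k^3)/(-24 - 2k + k^2)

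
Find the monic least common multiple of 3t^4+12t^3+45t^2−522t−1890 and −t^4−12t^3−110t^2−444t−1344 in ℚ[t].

By polynomial division,
  3t^4+12t^3+45t^2−522t−1890 = (−3)(−t^4−12t^3−110t^2−444t−1344) + (−24t^3−285t^2−1854t−5922)
  −t^4−12t^3−110t^2−444t−1344 = ((1/24)t+1/192)(−24t^3−285t^2−1854t−5922) + (−(2001/64)t^2−(6003/32)t−42021/32)
  −24t^3−285t^2−1854t−5922 = ((512/667)t+3008/667)(−(2001/64)t^2−(6003/32)t−42021/32) + (0)
Last nonzero remainder: −(2001/64)t^2−(6003/32)t−42021/32. Dividing through by −2001/64 gives the monic gcd t^2+6t+42.
Then lcm(f, g) = f·g / gcd(f, g); expanding and making the result monic gives the answer.

t^6+10t^5+71t^4+44t^3−1194t^2−9348t−20160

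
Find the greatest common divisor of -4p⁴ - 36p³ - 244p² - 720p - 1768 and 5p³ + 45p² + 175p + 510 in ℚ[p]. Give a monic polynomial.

p² + 3p + 17

Euclidean algorithm in ℚ[p]:
  -4p⁴ - 36p³ - 244p² - 720p - 1768 = (-(4/5)p)(5p³ + 45p² + 175p + 510) + (-104p² - 312p - 1768)
  5p³ + 45p² + 175p + 510 = (-(5/104)p - 15/52)(-104p² - 312p - 1768) + (0)
Last nonzero remainder: -104p² - 312p - 1768. Dividing through by -104 gives the monic gcd p² + 3p + 17.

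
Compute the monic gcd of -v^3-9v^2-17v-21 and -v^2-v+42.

Repeated division with remainder:
  -v^3-9v^2-17v-21 = (v+8)(-v^2-v+42) + (-51v-357)
  -v^2-v+42 = ((1/51)v-2/17)(-51v-357) + (0)
Last nonzero remainder: -51v-357. Dividing through by -51 gives the monic gcd v+7.

v+7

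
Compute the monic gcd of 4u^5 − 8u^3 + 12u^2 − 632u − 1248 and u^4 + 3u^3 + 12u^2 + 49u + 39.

u^3 + 2u^2 + 10u + 39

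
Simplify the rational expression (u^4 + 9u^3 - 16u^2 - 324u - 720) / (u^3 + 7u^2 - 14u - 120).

Repeated division with remainder:
  u^4 + 9u^3 - 16u^2 - 324u - 720 = (u + 2)(u^3 + 7u^2 - 14u - 120) + (-16u^2 - 176u - 480)
  u^3 + 7u^2 - 14u - 120 = (-(1/16)u + 1/4)(-16u^2 - 176u - 480) + (0)
Last nonzero remainder: -16u^2 - 176u - 480. Dividing through by -16 gives the monic gcd u^2 + 11u + 30.
Cancel u^2 + 11u + 30 from numerator and denominator to get the reduced form.

(u^2 - 2u - 24)/(u - 4)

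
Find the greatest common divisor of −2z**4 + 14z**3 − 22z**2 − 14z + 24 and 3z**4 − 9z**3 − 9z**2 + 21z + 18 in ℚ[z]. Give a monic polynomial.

By polynomial division,
  −2z**4 + 14z**3 − 22z**2 − 14z + 24 = (−2/3)(3z**4 − 9z**3 − 9z**2 + 21z + 18) + (8z**3 − 28z**2 + 36)
  3z**4 − 9z**3 − 9z**2 + 21z + 18 = ((3/8)z + 3/16)(8z**3 − 28z**2 + 36) + (−(15/4)z**2 + (15/2)z + 45/4)
  8z**3 − 28z**2 + 36 = (−(32/15)z + 16/5)(−(15/4)z**2 + (15/2)z + 45/4) + (0)
Last nonzero remainder: −(15/4)z**2 + (15/2)z + 45/4. Dividing through by −15/4 gives the monic gcd z**2 − 2z − 3.

z**2 − 2z − 3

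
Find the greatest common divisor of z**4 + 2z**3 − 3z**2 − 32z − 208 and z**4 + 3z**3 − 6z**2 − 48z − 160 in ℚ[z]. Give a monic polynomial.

Repeated division with remainder:
  z**4 + 2z**3 − 3z**2 − 32z − 208 = (z**4 + 3z**3 − 6z**2 − 48z − 160) + (−z**3 + 3z**2 + 16z − 48)
  z**4 + 3z**3 − 6z**2 − 48z − 160 = (−z − 6)(−z**3 + 3z**2 + 16z − 48) + (28z**2 − 448)
  −z**3 + 3z**2 + 16z − 48 = (−(1/28)z + 3/28)(28z**2 − 448) + (0)
Last nonzero remainder: 28z**2 − 448. Dividing through by 28 gives the monic gcd z**2 − 16.

z**2 − 16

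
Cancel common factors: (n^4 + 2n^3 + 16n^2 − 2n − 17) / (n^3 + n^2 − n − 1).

(n^2 + 2n + 17)/(n + 1)

Repeated division with remainder:
  n^4 + 2n^3 + 16n^2 − 2n − 17 = (n + 1)(n^3 + n^2 − n − 1) + (16n^2 − 16)
  n^3 + n^2 − n − 1 = ((1/16)n + 1/16)(16n^2 − 16) + (0)
Last nonzero remainder: 16n^2 − 16. Dividing through by 16 gives the monic gcd n^2 − 1.
Cancel n^2 − 1 from numerator and denominator to get the reduced form.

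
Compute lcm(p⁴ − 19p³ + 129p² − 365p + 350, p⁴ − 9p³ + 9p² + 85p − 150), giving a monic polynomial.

Euclidean algorithm in ℚ[p]:
  p⁴ − 19p³ + 129p² − 365p + 350 = (p⁴ − 9p³ + 9p² + 85p − 150) + (−10p³ + 120p² − 450p + 500)
  p⁴ − 9p³ + 9p² + 85p − 150 = (−(1/10)p − 3/10)(−10p³ + 120p² − 450p + 500) + (0)
Last nonzero remainder: −10p³ + 120p² − 450p + 500. Dividing through by −10 gives the monic gcd p³ − 12p² + 45p − 50.
Then lcm(f, g) = f·g / gcd(f, g); expanding and making the result monic gives the answer.

p⁵ − 16p⁴ + 72p³ + 22p² − 745p + 1050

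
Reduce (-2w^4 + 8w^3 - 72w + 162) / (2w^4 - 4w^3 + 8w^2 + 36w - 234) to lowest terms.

Apply the Euclidean algorithm:
  -2w^4 + 8w^3 - 72w + 162 = (-1)(2w^4 - 4w^3 + 8w^2 + 36w - 234) + (4w^3 + 8w^2 - 36w - 72)
  2w^4 - 4w^3 + 8w^2 + 36w - 234 = ((1/2)w - 2)(4w^3 + 8w^2 - 36w - 72) + (42w^2 - 378)
  4w^3 + 8w^2 - 36w - 72 = ((2/21)w + 4/21)(42w^2 - 378) + (0)
Last nonzero remainder: 42w^2 - 378. Dividing through by 42 gives the monic gcd w^2 - 9.
Cancel w^2 - 9 from numerator and denominator to get the reduced form.

(-w^2 + 4w - 9)/(w^2 - 2w + 13)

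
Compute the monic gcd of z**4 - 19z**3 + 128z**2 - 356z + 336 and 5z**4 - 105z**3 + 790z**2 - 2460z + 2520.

By polynomial division,
  z**4 - 19z**3 + 128z**2 - 356z + 336 = (1/5)(5z**4 - 105z**3 + 790z**2 - 2460z + 2520) + (2z**3 - 30z**2 + 136z - 168)
  5z**4 - 105z**3 + 790z**2 - 2460z + 2520 = ((5/2)z - 15)(2z**3 - 30z**2 + 136z - 168) + (0)
Last nonzero remainder: 2z**3 - 30z**2 + 136z - 168. Dividing through by 2 gives the monic gcd z**3 - 15z**2 + 68z - 84.

z**3 - 15z**2 + 68z - 84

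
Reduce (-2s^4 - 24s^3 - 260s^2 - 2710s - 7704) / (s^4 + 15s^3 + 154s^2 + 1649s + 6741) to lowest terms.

(-2s - 8)/(s + 7)

By polynomial division,
  -2s^4 - 24s^3 - 260s^2 - 2710s - 7704 = (-2)(s^4 + 15s^3 + 154s^2 + 1649s + 6741) + (6s^3 + 48s^2 + 588s + 5778)
  s^4 + 15s^3 + 154s^2 + 1649s + 6741 = ((1/6)s + 7/6)(6s^3 + 48s^2 + 588s + 5778) + (0)
Last nonzero remainder: 6s^3 + 48s^2 + 588s + 5778. Dividing through by 6 gives the monic gcd s^3 + 8s^2 + 98s + 963.
Cancel s^3 + 8s^2 + 98s + 963 from numerator and denominator to get the reduced form.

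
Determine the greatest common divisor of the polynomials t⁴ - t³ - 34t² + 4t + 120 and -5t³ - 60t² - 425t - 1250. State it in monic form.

t + 5

Repeated division with remainder:
  t⁴ - t³ - 34t² + 4t + 120 = (-(1/5)t + 13/5)(-5t³ - 60t² - 425t - 1250) + (37t² + 859t + 3370)
  -5t³ - 60t² - 425t - 1250 = (-(5/37)t + 2075/1369)(37t² + 859t + 3370) + (-(1740800/1369)t - 8704000/1369)
  37t² + 859t + 3370 = (-(50653/1740800)t - 461353/870400)(-(1740800/1369)t - 8704000/1369) + (0)
Last nonzero remainder: -(1740800/1369)t - 8704000/1369. Dividing through by -1740800/1369 gives the monic gcd t + 5.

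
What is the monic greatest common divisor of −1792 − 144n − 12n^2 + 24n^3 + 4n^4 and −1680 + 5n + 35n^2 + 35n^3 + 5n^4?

By polynomial division,
  4n^4 + 24n^3 − 12n^2 − 144n − 1792 = (4/5)(5n^4 + 35n^3 + 35n^2 + 5n − 1680) + (−4n^3 − 40n^2 − 148n − 448)
  5n^4 + 35n^3 + 35n^2 + 5n − 1680 = (−(5/4)n + 15/4)(−4n^3 − 40n^2 − 148n − 448) + (0)
Last nonzero remainder: −4n^3 − 40n^2 − 148n − 448. Dividing through by −4 gives the monic gcd n^3 + 10n^2 + 37n + 112.

112 + 37n + 10n^2 + n^3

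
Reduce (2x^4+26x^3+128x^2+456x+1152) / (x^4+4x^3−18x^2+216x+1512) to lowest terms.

(2x^2+2x+32)/(x^2−8x+42)

Euclidean algorithm in ℚ[x]:
  2x^4+26x^3+128x^2+456x+1152 = (2)(x^4+4x^3−18x^2+216x+1512) + (18x^3+164x^2+24x−1872)
  x^4+4x^3−18x^2+216x+1512 = ((1/18)x−23/81)(18x^3+164x^2+24x−1872) + ((2206/81)x^2+(8824/27)x+8824/9)
  18x^3+164x^2+24x−1872 = ((729/1103)x−2106/1103)((2206/81)x^2+(8824/27)x+8824/9) + (0)
Last nonzero remainder: (2206/81)x^2+(8824/27)x+8824/9. Dividing through by 2206/81 gives the monic gcd x^2+12x+36.
Cancel x^2+12x+36 from numerator and denominator to get the reduced form.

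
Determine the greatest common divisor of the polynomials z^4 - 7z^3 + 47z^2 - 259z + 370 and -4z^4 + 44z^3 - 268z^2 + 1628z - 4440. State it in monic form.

Euclidean algorithm in ℚ[z]:
  z^4 - 7z^3 + 47z^2 - 259z + 370 = (-1/4)(-4z^4 + 44z^3 - 268z^2 + 1628z - 4440) + (4z^3 - 20z^2 + 148z - 740)
  -4z^4 + 44z^3 - 268z^2 + 1628z - 4440 = (-z + 6)(4z^3 - 20z^2 + 148z - 740) + (0)
Last nonzero remainder: 4z^3 - 20z^2 + 148z - 740. Dividing through by 4 gives the monic gcd z^3 - 5z^2 + 37z - 185.

z^3 - 5z^2 + 37z - 185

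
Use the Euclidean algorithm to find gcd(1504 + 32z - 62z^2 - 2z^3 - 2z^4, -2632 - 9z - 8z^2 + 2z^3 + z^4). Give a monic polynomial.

Repeated division with remainder:
  -2z^4 - 2z^3 - 62z^2 + 32z + 1504 = (-2)(z^4 + 2z^3 - 8z^2 - 9z - 2632) + (2z^3 - 78z^2 + 14z - 3760)
  z^4 + 2z^3 - 8z^2 - 9z - 2632 = ((1/2)z + 41/2)(2z^3 - 78z^2 + 14z - 3760) + (1584z^2 + 1584z + 74448)
  2z^3 - 78z^2 + 14z - 3760 = ((1/792)z - 5/99)(1584z^2 + 1584z + 74448) + (0)
Last nonzero remainder: 1584z^2 + 1584z + 74448. Dividing through by 1584 gives the monic gcd z^2 + z + 47.

47 + z + z^2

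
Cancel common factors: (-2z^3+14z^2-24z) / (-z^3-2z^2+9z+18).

(2z^2-8z)/(z^2+5z+6)

Apply the Euclidean algorithm:
  -2z^3+14z^2-24z = (2)(-z^3-2z^2+9z+18) + (18z^2-42z-36)
  -z^3-2z^2+9z+18 = (-(1/18)z-13/54)(18z^2-42z-36) + (-(28/9)z+28/3)
  18z^2-42z-36 = (-(81/14)z-27/7)(-(28/9)z+28/3) + (0)
Last nonzero remainder: -(28/9)z+28/3. Dividing through by -28/9 gives the monic gcd z-3.
Cancel z-3 from numerator and denominator to get the reduced form.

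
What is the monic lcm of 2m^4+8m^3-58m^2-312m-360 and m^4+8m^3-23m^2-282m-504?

Repeated division with remainder:
  2m^4+8m^3-58m^2-312m-360 = (2)(m^4+8m^3-23m^2-282m-504) + (-8m^3-12m^2+252m+648)
  m^4+8m^3-23m^2-282m-504 = (-(1/8)m-13/16)(-8m^3-12m^2+252m+648) + (-(5/4)m^2+(15/4)m+45/2)
  -8m^3-12m^2+252m+648 = ((32/5)m+144/5)(-(5/4)m^2+(15/4)m+45/2) + (0)
Last nonzero remainder: -(5/4)m^2+(15/4)m+45/2. Dividing through by -5/4 gives the monic gcd m^2-3m-18.
Then lcm(f, g) = f·g / gcd(f, g); expanding and making the result monic gives the answer.

m^6+15m^5+43m^4-363m^3-2708m^2-6348m-5040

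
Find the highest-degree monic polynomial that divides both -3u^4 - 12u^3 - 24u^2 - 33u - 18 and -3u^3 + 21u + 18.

Apply the Euclidean algorithm:
  -3u^4 - 12u^3 - 24u^2 - 33u - 18 = (u + 4)(-3u^3 + 21u + 18) + (-45u^2 - 135u - 90)
  -3u^3 + 21u + 18 = ((1/15)u - 1/5)(-45u^2 - 135u - 90) + (0)
Last nonzero remainder: -45u^2 - 135u - 90. Dividing through by -45 gives the monic gcd u^2 + 3u + 2.

u^2 + 3u + 2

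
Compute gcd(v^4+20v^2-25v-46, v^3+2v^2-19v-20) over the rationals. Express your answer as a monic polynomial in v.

v+1

Apply the Euclidean algorithm:
  v^4+20v^2-25v-46 = (v-2)(v^3+2v^2-19v-20) + (43v^2-43v-86)
  v^3+2v^2-19v-20 = ((1/43)v+3/43)(43v^2-43v-86) + (-14v-14)
  43v^2-43v-86 = (-(43/14)v+43/7)(-14v-14) + (0)
Last nonzero remainder: -14v-14. Dividing through by -14 gives the monic gcd v+1.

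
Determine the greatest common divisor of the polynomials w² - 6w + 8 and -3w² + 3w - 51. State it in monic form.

Euclidean algorithm in ℚ[w]:
  w² - 6w + 8 = (-1/3)(-3w² + 3w - 51) + (-5w - 9)
  -3w² + 3w - 51 = ((3/5)w - 42/25)(-5w - 9) + (-1653/25)
  -5w - 9 = ((125/1653)w + 75/551)(-1653/25) + (0)
The last nonzero remainder is the constant -1653/25, so the polynomials are coprime and gcd = 1.

1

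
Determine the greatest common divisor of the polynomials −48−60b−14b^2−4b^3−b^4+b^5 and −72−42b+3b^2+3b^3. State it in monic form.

−8−2b+b^2

Apply the Euclidean algorithm:
  b^5−b^4−4b^3−14b^2−60b−48 = ((1/3)b^2−(2/3)b+4)(3b^3+3b^2−42b−72) + (−30b^2+60b+240)
  3b^3+3b^2−42b−72 = (−(1/10)b−3/10)(−30b^2+60b+240) + (0)
Last nonzero remainder: −30b^2+60b+240. Dividing through by −30 gives the monic gcd b^2−2b−8.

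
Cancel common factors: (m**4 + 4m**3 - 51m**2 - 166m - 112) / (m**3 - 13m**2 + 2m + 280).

(m**3 + 11m**2 + 26m + 16)/(m**2 - 6m - 40)

Euclidean algorithm in ℚ[m]:
  m**4 + 4m**3 - 51m**2 - 166m - 112 = (m + 17)(m**3 - 13m**2 + 2m + 280) + (168m**2 - 480m - 4872)
  m**3 - 13m**2 + 2m + 280 = ((1/168)m - 71/1176)(168m**2 - 480m - 4872) + ((99/49)m - 99/7)
  168m**2 - 480m - 4872 = ((2744/33)m + 11368/33)((99/49)m - 99/7) + (0)
Last nonzero remainder: (99/49)m - 99/7. Dividing through by 99/49 gives the monic gcd m - 7.
Cancel m - 7 from numerator and denominator to get the reduced form.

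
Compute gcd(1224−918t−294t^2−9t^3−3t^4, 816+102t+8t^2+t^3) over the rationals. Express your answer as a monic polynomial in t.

102+t^2

Repeated division with remainder:
  −3t^4−9t^3−294t^2−918t+1224 = (−3t+15)(t^3+8t^2+102t+816) + (−108t^2−11016)
  t^3+8t^2+102t+816 = (−(1/108)t−2/27)(−108t^2−11016) + (0)
Last nonzero remainder: −108t^2−11016. Dividing through by −108 gives the monic gcd t^2+102.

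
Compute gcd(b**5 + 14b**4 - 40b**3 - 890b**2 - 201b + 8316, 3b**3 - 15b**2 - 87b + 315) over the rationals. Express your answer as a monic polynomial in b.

b**2 - 10b + 21

Euclidean algorithm in ℚ[b]:
  b**5 + 14b**4 - 40b**3 - 890b**2 - 201b + 8316 = ((1/3)b**2 + (19/3)b + 28)(3b**3 - 15b**2 - 87b + 315) + (-24b**2 + 240b - 504)
  3b**3 - 15b**2 - 87b + 315 = (-(1/8)b - 5/8)(-24b**2 + 240b - 504) + (0)
Last nonzero remainder: -24b**2 + 240b - 504. Dividing through by -24 gives the monic gcd b**2 - 10b + 21.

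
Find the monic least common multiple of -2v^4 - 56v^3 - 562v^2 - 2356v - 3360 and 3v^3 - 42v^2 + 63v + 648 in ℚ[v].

By polynomial division,
  -2v^4 - 56v^3 - 562v^2 - 2356v - 3360 = (-(2/3)v - 28)(3v^3 - 42v^2 + 63v + 648) + (-1696v^2 - 160v + 14784)
  3v^3 - 42v^2 + 63v + 648 = (-(3/1696)v + 2241/89888)(-1696v^2 - 160v + 14784) + ((261630/2809)v + 784890/2809)
  -1696v^2 - 160v + 14784 = (-(2382032/130815)v + 6921376/130815)((261630/2809)v + 784890/2809) + (0)
Last nonzero remainder: (261630/2809)v + 784890/2809. Dividing through by 261630/2809 gives the monic gcd v + 3.
Then lcm(f, g) = f·g / gcd(f, g); expanding and making the result monic gives the answer.

v^6 + 11v^5 - 123v^4 - 1583v^3 + 1886v^2 + 56256v + 120960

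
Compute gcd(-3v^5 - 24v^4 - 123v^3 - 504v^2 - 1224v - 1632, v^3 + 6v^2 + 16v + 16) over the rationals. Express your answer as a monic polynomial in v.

By polynomial division,
  -3v^5 - 24v^4 - 123v^3 - 504v^2 - 1224v - 1632 = (-3v^2 - 6v - 39)(v^3 + 6v^2 + 16v + 16) + (-126v^2 - 504v - 1008)
  v^3 + 6v^2 + 16v + 16 = (-(1/126)v - 1/63)(-126v^2 - 504v - 1008) + (0)
Last nonzero remainder: -126v^2 - 504v - 1008. Dividing through by -126 gives the monic gcd v^2 + 4v + 8.

v^2 + 4v + 8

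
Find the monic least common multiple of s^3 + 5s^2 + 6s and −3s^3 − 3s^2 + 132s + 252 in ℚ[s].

s^5 + 4s^4 − 41s^3 − 216s^2 − 252s

Repeated division with remainder:
  s^3 + 5s^2 + 6s = (−1/3)(−3s^3 − 3s^2 + 132s + 252) + (4s^2 + 50s + 84)
  −3s^3 − 3s^2 + 132s + 252 = (−(3/4)s + 69/8)(4s^2 + 50s + 84) + (−(945/4)s − 945/2)
  4s^2 + 50s + 84 = (−(16/945)s − 8/45)(−(945/4)s − 945/2) + (0)
Last nonzero remainder: −(945/4)s − 945/2. Dividing through by −945/4 gives the monic gcd s + 2.
Then lcm(f, g) = f·g / gcd(f, g); expanding and making the result monic gives the answer.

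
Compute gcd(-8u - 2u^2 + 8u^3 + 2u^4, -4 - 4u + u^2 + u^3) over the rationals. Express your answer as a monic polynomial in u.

1 + u

Apply the Euclidean algorithm:
  2u^4 + 8u^3 - 2u^2 - 8u = (2u + 6)(u^3 + u^2 - 4u - 4) + (24u + 24)
  u^3 + u^2 - 4u - 4 = ((1/24)u^2 - 1/6)(24u + 24) + (0)
Last nonzero remainder: 24u + 24. Dividing through by 24 gives the monic gcd u + 1.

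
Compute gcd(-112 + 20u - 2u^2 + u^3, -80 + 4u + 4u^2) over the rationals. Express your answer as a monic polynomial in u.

-4 + u

Apply the Euclidean algorithm:
  u^3 - 2u^2 + 20u - 112 = ((1/4)u - 3/4)(4u^2 + 4u - 80) + (43u - 172)
  4u^2 + 4u - 80 = ((4/43)u + 20/43)(43u - 172) + (0)
Last nonzero remainder: 43u - 172. Dividing through by 43 gives the monic gcd u - 4.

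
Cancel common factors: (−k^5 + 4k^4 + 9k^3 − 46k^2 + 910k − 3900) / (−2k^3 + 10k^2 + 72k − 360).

(k^3 − 5k^2 + 26k − 130)/(2k − 12)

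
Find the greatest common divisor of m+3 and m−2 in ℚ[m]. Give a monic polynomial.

1

Repeated division with remainder:
  m+3 = (m−2) + (5)
  m−2 = ((1/5)m−2/5)(5) + (0)
The last nonzero remainder is the constant 5, so the polynomials are coprime and gcd = 1.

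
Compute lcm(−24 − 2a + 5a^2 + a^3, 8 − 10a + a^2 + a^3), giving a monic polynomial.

24 − 22a − 7a^2 + 4a^3 + a^4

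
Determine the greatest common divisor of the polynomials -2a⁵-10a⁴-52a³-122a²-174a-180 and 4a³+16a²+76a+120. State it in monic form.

Apply the Euclidean algorithm:
  -2a⁵-10a⁴-52a³-122a²-174a-180 = (-(1/2)a²-(1/2)a-3/2)(4a³+16a²+76a+120) + (0)
Last nonzero remainder: 4a³+16a²+76a+120. Dividing through by 4 gives the monic gcd a³+4a²+19a+30.

a³+4a²+19a+30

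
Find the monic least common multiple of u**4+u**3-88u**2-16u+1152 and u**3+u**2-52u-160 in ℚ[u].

u**5+6u**4-83u**3-456u**2+1072u+5760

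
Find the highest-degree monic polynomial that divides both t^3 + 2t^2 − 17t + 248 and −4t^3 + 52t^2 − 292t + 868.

t^2 − 6t + 31

Apply the Euclidean algorithm:
  t^3 + 2t^2 − 17t + 248 = (−1/4)(−4t^3 + 52t^2 − 292t + 868) + (15t^2 − 90t + 465)
  −4t^3 + 52t^2 − 292t + 868 = (−(4/15)t + 28/15)(15t^2 − 90t + 465) + (0)
Last nonzero remainder: 15t^2 − 90t + 465. Dividing through by 15 gives the monic gcd t^2 − 6t + 31.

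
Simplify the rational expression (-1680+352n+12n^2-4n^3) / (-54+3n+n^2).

(280-12n-4n^2)/(9+n)

By polynomial division,
  -4n^3+12n^2+352n-1680 = (-4n+24)(n^2+3n-54) + (64n-384)
  n^2+3n-54 = ((1/64)n+9/64)(64n-384) + (0)
Last nonzero remainder: 64n-384. Dividing through by 64 gives the monic gcd n-6.
Cancel n-6 from numerator and denominator to get the reduced form.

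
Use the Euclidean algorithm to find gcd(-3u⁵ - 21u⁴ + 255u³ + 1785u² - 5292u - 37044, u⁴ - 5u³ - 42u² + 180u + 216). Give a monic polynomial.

By polynomial division,
  -3u⁵ - 21u⁴ + 255u³ + 1785u² - 5292u - 37044 = (-3u - 36)(u⁴ - 5u³ - 42u² + 180u + 216) + (-51u³ + 813u² + 1836u - 29268)
  u⁴ - 5u³ - 42u² + 180u + 216 = (-(1/51)u - 62/289)(-51u³ + 813u² + 1836u - 29268) + ((48672/289)u² - 1752192/289)
  -51u³ + 813u² + 1836u - 29268 = (-(4913/16224)u + 78319/16224)((48672/289)u² - 1752192/289) + (0)
Last nonzero remainder: (48672/289)u² - 1752192/289. Dividing through by 48672/289 gives the monic gcd u² - 36.

u² - 36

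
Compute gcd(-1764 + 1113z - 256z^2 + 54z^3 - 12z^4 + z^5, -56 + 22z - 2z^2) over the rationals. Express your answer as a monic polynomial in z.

28 - 11z + z^2

Repeated division with remainder:
  z^5 - 12z^4 + 54z^3 - 256z^2 + 1113z - 1764 = (-(1/2)z^3 + (1/2)z^2 - (15/2)z + 63/2)(-2z^2 + 22z - 56) + (0)
Last nonzero remainder: -2z^2 + 22z - 56. Dividing through by -2 gives the monic gcd z^2 - 11z + 28.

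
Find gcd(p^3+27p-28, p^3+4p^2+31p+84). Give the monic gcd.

p^2+p+28

By polynomial division,
  p^3+27p-28 = (p^3+4p^2+31p+84) + (-4p^2-4p-112)
  p^3+4p^2+31p+84 = (-(1/4)p-3/4)(-4p^2-4p-112) + (0)
Last nonzero remainder: -4p^2-4p-112. Dividing through by -4 gives the monic gcd p^2+p+28.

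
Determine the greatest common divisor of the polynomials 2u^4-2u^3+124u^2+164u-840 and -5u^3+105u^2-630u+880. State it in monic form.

u-2

By polynomial division,
  2u^4-2u^3+124u^2+164u-840 = (-(2/5)u-8)(-5u^3+105u^2-630u+880) + (712u^2-4524u+6200)
  -5u^3+105u^2-630u+880 = (-(5/712)u+13035/126736)(712u^2-4524u+6200) + (-(3838835/31684)u+3838835/15842)
  712u^2-4524u+6200 = (-(22559008/3838835)u+19644080/767767)(-(3838835/31684)u+3838835/15842) + (0)
Last nonzero remainder: -(3838835/31684)u+3838835/15842. Dividing through by -3838835/31684 gives the monic gcd u-2.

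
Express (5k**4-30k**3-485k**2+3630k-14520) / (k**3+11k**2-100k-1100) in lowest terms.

(5k**3-85k**2+450k-1320)/(k**2-100)

Euclidean algorithm in ℚ[k]:
  5k**4-30k**3-485k**2+3630k-14520 = (5k-85)(k**3+11k**2-100k-1100) + (950k**2+630k-108020)
  k**3+11k**2-100k-1100 = ((1/950)k+491/45125)(950k**2+630k-108020) + ((61824/9025)k+680064/9025)
  950k**2+630k-108020 = ((4286875/30912)k-22156375/15456)((61824/9025)k+680064/9025) + (0)
Last nonzero remainder: (61824/9025)k+680064/9025. Dividing through by 61824/9025 gives the monic gcd k+11.
Cancel k+11 from numerator and denominator to get the reduced form.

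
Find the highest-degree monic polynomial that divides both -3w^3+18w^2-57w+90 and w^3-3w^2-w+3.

w-3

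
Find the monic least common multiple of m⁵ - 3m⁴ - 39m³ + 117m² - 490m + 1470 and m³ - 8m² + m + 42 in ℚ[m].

m⁶ - m⁵ - 45m⁴ + 39m³ - 256m² + 490m + 2940

Apply the Euclidean algorithm:
  m⁵ - 3m⁴ - 39m³ + 117m² - 490m + 1470 = (m² + 5m)(m³ - 8m² + m + 42) + (70m² - 700m + 1470)
  m³ - 8m² + m + 42 = ((1/70)m + 1/35)(70m² - 700m + 1470) + (0)
Last nonzero remainder: 70m² - 700m + 1470. Dividing through by 70 gives the monic gcd m² - 10m + 21.
Then lcm(f, g) = f·g / gcd(f, g); expanding and making the result monic gives the answer.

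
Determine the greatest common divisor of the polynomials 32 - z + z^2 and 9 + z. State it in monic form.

1

Apply the Euclidean algorithm:
  z^2 - z + 32 = (z - 10)(z + 9) + (122)
  z + 9 = ((1/122)z + 9/122)(122) + (0)
The last nonzero remainder is the constant 122, so the polynomials are coprime and gcd = 1.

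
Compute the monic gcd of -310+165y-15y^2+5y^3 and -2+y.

-2+y

Repeated division with remainder:
  5y^3-15y^2+165y-310 = (5y^2-5y+155)(y-2) + (0)
The last nonzero remainder y-2 is already monic.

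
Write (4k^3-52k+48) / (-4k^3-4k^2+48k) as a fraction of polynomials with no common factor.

(-k+1)/(k)

Repeated division with remainder:
  4k^3-52k+48 = (-1)(-4k^3-4k^2+48k) + (-4k^2-4k+48)
  -4k^3-4k^2+48k = (k)(-4k^2-4k+48) + (0)
Last nonzero remainder: -4k^2-4k+48. Dividing through by -4 gives the monic gcd k^2+k-12.
Cancel k^2+k-12 from numerator and denominator to get the reduced form.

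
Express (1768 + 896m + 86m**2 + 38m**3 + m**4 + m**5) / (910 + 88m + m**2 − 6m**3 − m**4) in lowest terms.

(−68 − 24m + 3m**2 − m**3)/(−35 + 2m + m**2)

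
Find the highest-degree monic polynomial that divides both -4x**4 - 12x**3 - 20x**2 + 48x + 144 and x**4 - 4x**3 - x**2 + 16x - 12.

x**2 - 4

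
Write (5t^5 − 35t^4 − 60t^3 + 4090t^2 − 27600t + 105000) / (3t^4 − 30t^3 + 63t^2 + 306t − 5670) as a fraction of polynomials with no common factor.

(5t^3 − 5t^2 − 300t + 2500)/(3t^2 − 12t − 135)

Euclidean algorithm in ℚ[t]:
  5t^5 − 35t^4 − 60t^3 + 4090t^2 − 27600t + 105000 = ((5/3)t + 5)(3t^4 − 30t^3 + 63t^2 + 306t − 5670) + (−15t^3 + 3265t^2 − 19680t + 133350)
  3t^4 − 30t^3 + 63t^2 + 306t − 5670 = (−(1/5)t − 623/15)(−15t^3 + 3265t^2 − 19680t + 133350) + ((395200/3)t^2 − 790400t + 5532800)
  −15t^3 + 3265t^2 − 19680t + 133350 = (−(9/79040)t + 381/15808)((395200/3)t^2 − 790400t + 5532800) + (0)
Last nonzero remainder: (395200/3)t^2 − 790400t + 5532800. Dividing through by 395200/3 gives the monic gcd t^2 − 6t + 42.
Cancel t^2 − 6t + 42 from numerator and denominator to get the reduced form.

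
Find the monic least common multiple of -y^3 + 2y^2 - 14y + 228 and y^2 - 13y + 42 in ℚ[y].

y^4 - 9y^3 + 28y^2 - 326y + 1596

Repeated division with remainder:
  -y^3 + 2y^2 - 14y + 228 = (-y - 11)(y^2 - 13y + 42) + (-115y + 690)
  y^2 - 13y + 42 = (-(1/115)y + 7/115)(-115y + 690) + (0)
Last nonzero remainder: -115y + 690. Dividing through by -115 gives the monic gcd y - 6.
Then lcm(f, g) = f·g / gcd(f, g); expanding and making the result monic gives the answer.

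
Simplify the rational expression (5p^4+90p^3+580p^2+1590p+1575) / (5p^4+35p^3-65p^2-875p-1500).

Apply the Euclidean algorithm:
  5p^4+90p^3+580p^2+1590p+1575 = (5p^4+35p^3-65p^2-875p-1500) + (55p^3+645p^2+2465p+3075)
  5p^4+35p^3-65p^2-875p-1500 = ((1/11)p-52/121)(55p^3+645p^2+2465p+3075) + (-(1440/121)p^2-(11520/121)p-21600/121)
  55p^3+645p^2+2465p+3075 = (-(1331/288)p-4961/288)(-(1440/121)p^2-(11520/121)p-21600/121) + (0)
Last nonzero remainder: -(1440/121)p^2-(11520/121)p-21600/121. Dividing through by -1440/121 gives the monic gcd p^2+8p+15.
Cancel p^2+8p+15 from numerator and denominator to get the reduced form.

(p^2+10p+21)/(p^2-p-20)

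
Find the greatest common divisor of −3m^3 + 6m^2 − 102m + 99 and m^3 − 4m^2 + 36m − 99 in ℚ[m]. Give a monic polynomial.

m^2 − m + 33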